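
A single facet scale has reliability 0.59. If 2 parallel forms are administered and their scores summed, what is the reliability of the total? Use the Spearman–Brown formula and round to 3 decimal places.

0.742

ρ_k = kρ / (1 + (k−1)ρ) = 2·0.59 / (1 + 1·0.59) = 1.180 / 1.590 = 0.742.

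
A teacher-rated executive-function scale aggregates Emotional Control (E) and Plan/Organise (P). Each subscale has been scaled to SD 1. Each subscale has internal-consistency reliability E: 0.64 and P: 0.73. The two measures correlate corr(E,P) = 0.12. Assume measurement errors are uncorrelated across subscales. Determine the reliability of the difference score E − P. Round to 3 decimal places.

0.642

Var(E−P) = 1 + 1 − 2·0.12 = 2 − 0.24 = 1.76.
Under uncorrelated errors the observed covariances equal the true-score covariances, so only the own-variance terms attenuate.
True-score variance = [0.64 + 0.73] − 0.24 = 1.37 − 0.24 = 1.13.
Reliability = 1.13 / 1.76 = 0.642.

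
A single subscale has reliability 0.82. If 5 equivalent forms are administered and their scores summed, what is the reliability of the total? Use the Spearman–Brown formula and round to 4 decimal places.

0.9579

ρ_k = kρ / (1 + (k−1)ρ) = 5·0.82 / (1 + 4·0.82) = 4.100 / 4.280 = 0.9579.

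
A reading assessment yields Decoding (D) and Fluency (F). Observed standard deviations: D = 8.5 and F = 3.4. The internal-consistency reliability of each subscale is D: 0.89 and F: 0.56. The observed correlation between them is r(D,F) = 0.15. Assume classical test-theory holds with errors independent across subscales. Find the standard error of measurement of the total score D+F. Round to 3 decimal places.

Var(total) = 83.81 + 8.67 = 92.48.
True-score variance = 70.7761 + 8.67 = 79.4461, so reliability = 0.8591.
Error variance = 92.48 − 79.4461 = 13.0339; SEM = √13.0339 = 3.610.

3.610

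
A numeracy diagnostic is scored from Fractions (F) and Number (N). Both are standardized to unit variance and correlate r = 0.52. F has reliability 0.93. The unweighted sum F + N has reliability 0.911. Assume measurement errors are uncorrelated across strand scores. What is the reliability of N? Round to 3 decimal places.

0.799

Var(F+N) = 2 + 2·0.52 = 3.040.
True-score variance = ρ_F + ρ_N + 2·0.52, so 0.911 = (0.93 + ρ_N + 1.04) / 3.040.
ρ_N = 0.911·3.040 − 0.93 − 1.04 = 0.799.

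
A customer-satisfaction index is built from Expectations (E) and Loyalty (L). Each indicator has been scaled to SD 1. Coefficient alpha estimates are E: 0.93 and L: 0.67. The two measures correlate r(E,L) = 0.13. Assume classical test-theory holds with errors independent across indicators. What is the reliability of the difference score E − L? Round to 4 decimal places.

0.7701

Var(E−L) = 1 + 1 − 2·0.13 = 2 − 0.26 = 1.74.
With uncorrelated errors the cross-covariances are all true-score covariance, so they carry over unchanged; only the diagonal terms shrink to ρᵢσᵢ².
True-score variance = [0.93 + 0.67] − 0.26 = 1.6 − 0.26 = 1.34.
Reliability = 1.34 / 1.74 = 0.7701.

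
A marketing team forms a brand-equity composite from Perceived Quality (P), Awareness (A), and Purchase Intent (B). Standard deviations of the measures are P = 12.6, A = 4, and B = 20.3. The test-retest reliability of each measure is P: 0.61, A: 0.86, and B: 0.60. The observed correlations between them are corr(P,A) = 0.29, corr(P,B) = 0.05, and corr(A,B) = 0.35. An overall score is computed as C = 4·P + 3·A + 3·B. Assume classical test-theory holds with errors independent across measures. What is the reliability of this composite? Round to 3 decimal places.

0.670

Var(C) = 4²·12.6² + 3²·4² + 3²·20.3² + 2·[12·12.6·4·0.29 + 12·12.6·20.3·0.05 + 9·4·20.3·0.35] = 6392.97 + 1169.28 = 7562.25.
With uncorrelated errors the cross-covariances are all true-score covariance, so they carry over unchanged; only the diagonal terms shrink to ρᵢσᵢ².
True-score variance = [4²·12.6²·0.61 + 3²·4²·0.86 + 3²·20.3²·0.60] + 1169.28 = 3898.62 + 1169.28 = 5067.9.
Reliability = 5067.9 / 7562.25 = 0.670.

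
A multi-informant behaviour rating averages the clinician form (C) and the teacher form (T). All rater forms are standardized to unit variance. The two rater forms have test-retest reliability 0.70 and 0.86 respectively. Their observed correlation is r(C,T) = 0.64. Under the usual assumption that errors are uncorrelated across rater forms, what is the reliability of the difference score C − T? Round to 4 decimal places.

0.3889

Var(C−T) = 1 + 1 − 2·0.64 = 2 − 1.28 = 0.72.
Under uncorrelated errors the observed covariances equal the true-score covariances, so only the own-variance terms attenuate.
True-score variance = [0.70 + 0.86] − 1.28 = 1.56 − 1.28 = 0.28.
Reliability = 0.28 / 0.72 = 0.3889.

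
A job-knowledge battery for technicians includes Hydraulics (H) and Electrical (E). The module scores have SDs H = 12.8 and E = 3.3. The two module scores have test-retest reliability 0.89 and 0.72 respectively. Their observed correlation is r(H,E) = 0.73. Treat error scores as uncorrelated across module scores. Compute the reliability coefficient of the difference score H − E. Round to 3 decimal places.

Var(H−E) = 12.8² + 3.3² − 2·12.8·3.3·0.73 = 174.73 − 61.6704 = 113.06.
Because errors are independent across components, Cov(Tᵢ,Tⱼ) = Cov(Xᵢ,Xⱼ); the off-diagonal part of the true-score variance is the same as above.
True-score variance = [12.8²·0.89 + 3.3²·0.72] − 61.6704 = 153.658 − 61.6704 = 91.988.
Reliability = 91.988 / 113.06 = 0.814.

0.814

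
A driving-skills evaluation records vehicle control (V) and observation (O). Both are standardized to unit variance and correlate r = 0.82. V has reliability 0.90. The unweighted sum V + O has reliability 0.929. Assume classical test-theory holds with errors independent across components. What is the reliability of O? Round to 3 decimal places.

Var(V+O) = 2 + 2·0.82 = 3.640.
True-score variance = ρ_V + ρ_O + 2·0.82, so 0.929 = (0.90 + ρ_O + 1.64) / 3.640.
ρ_O = 0.929·3.640 − 0.90 − 1.64 = 0.842.

0.842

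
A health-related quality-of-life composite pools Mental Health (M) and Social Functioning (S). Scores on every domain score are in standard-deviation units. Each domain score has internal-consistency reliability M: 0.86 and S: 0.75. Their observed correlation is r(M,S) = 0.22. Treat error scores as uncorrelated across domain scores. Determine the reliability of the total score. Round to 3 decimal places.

Var(M+S) = 2 + 2·[0.22] = 2 + 0.44 = 2.44.
Because errors are independent across components, Cov(Tᵢ,Tⱼ) = Cov(Xᵢ,Xⱼ); the off-diagonal part of the true-score variance is the same as above.
True-score variance = [0.86 + 0.75] + 0.44 = 1.61 + 0.44 = 2.05.
Reliability = 2.05 / 2.44 = 0.840.

0.840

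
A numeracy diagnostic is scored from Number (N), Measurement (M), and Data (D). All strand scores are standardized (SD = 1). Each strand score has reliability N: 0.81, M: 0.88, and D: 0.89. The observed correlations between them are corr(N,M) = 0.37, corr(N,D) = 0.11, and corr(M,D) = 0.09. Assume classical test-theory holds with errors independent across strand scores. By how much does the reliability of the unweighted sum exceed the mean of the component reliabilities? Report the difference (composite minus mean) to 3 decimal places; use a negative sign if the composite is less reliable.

Var(sum) = 3 + 1.14 = 4.14; true-score variance = 2.58 + 1.14 = 3.72; composite reliability = 0.8986.
Mean component reliability = 0.8600.
Difference = 0.8986 − 0.8600 = 0.039.

0.039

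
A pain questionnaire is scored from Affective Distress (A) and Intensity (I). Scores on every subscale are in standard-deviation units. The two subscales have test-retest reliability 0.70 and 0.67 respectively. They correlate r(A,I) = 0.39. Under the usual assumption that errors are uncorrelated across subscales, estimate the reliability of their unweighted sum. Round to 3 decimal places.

Var(A+I) = 2 + 2·[0.39] = 2 + 0.78 = 2.78.
With uncorrelated errors the cross-covariances are all true-score covariance, so they carry over unchanged; only the diagonal terms shrink to ρᵢσᵢ².
True-score variance = [0.70 + 0.67] + 0.78 = 1.37 + 0.78 = 2.15.
Reliability = 2.15 / 2.78 = 0.773.

0.773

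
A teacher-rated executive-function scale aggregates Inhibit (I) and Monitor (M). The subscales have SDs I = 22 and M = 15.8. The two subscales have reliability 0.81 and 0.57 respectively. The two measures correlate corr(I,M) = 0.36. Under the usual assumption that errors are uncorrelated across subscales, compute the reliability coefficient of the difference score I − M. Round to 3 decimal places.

0.588

Var(I−M) = 22² + 15.8² − 2·22·15.8·0.36 = 733.64 − 250.272 = 483.368.
Because errors are independent across components, Cov(Tᵢ,Tⱼ) = Cov(Xᵢ,Xⱼ); the off-diagonal part of the true-score variance is the same as above.
True-score variance = [22²·0.81 + 15.8²·0.57] − 250.272 = 534.335 − 250.272 = 284.063.
Reliability = 284.063 / 483.368 = 0.588.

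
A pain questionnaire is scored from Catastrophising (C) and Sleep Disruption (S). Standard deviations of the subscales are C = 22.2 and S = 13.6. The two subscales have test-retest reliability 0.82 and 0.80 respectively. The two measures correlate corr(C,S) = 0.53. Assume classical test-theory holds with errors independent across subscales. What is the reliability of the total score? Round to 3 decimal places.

Var(C+S) = 22.2² + 13.6² + 2·[22.2·13.6·0.53] = 677.8 + 320.035 = 997.835.
Under uncorrelated errors the observed covariances equal the true-score covariances, so only the own-variance terms attenuate.
True-score variance = [22.2²·0.82 + 13.6²·0.80] + 320.035 = 552.097 + 320.035 = 872.132.
Reliability = 872.132 / 997.835 = 0.874.

0.874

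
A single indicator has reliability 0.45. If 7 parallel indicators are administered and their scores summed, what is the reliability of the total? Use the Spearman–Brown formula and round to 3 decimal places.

ρ_k = kρ / (1 + (k−1)ρ) = 7·0.45 / (1 + 6·0.45) = 3.150 / 3.700 = 0.851.

0.851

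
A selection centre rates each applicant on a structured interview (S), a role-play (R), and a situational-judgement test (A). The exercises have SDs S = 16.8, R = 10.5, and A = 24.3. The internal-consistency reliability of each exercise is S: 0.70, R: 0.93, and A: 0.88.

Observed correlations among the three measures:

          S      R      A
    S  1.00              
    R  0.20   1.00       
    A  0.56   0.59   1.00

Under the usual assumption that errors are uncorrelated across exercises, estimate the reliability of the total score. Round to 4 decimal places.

Var(S+R+A) = 16.8² + 10.5² + 24.3² + 2·[16.8·10.5·0.20 + 16.8·24.3·0.56 + 10.5·24.3·0.59] = 982.98 + 828.866 = 1811.85.
Because errors are independent across components, Cov(Tᵢ,Tⱼ) = Cov(Xᵢ,Xⱼ); the off-diagonal part of the true-score variance is the same as above.
True-score variance = [16.8²·0.70 + 10.5²·0.93 + 24.3²·0.88] + 828.866 = 819.732 + 828.866 = 1648.6.
Reliability = 1648.6 / 1811.85 = 0.9099.

0.9099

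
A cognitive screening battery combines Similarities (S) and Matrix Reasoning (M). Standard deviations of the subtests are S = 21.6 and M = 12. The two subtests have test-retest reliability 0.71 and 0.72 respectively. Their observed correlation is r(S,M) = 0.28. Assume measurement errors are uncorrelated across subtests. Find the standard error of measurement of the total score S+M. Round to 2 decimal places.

13.25

Var(total) = 610.56 + 145.152 = 755.712.
True-score variance = 434.938 + 145.152 = 580.09, so reliability = 0.7676.
Error variance = 755.712 − 580.09 = 175.622; SEM = √175.622 = 13.25.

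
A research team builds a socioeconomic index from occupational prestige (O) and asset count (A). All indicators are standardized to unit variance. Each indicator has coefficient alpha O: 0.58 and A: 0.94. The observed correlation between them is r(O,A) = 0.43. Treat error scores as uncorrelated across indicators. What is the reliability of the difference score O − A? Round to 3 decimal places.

Var(O−A) = 1 + 1 − 2·0.43 = 2 − 0.86 = 1.14.
With uncorrelated errors the cross-covariances are all true-score covariance, so they carry over unchanged; only the diagonal terms shrink to ρᵢσᵢ².
True-score variance = [0.58 + 0.94] − 0.86 = 1.52 − 0.86 = 0.66.
Reliability = 0.66 / 1.14 = 0.579.

0.579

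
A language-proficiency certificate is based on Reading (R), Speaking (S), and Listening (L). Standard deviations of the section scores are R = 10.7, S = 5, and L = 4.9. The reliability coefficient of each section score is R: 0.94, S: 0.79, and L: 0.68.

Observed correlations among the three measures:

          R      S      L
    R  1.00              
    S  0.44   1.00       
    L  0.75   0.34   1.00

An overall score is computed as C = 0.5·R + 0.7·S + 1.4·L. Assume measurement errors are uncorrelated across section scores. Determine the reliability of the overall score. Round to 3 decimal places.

Var(C) = 0.5²·10.7² + 0.7²·5² + 1.4²·4.9² + 2·[0.35·10.7·5·0.44 + 0.7·10.7·4.9·0.75 + 0.98·5·4.9·0.34] = 87.9321 + 87.8563 = 175.788.
Because errors are independent across components, Cov(Tᵢ,Tⱼ) = Cov(Xᵢ,Xⱼ); the off-diagonal part of the true-score variance is the same as above.
True-score variance = [0.5²·10.7²·0.94 + 0.7²·5²·0.79 + 1.4²·4.9²·0.68] + 87.8563 = 68.5832 + 87.8563 = 156.439.
Reliability = 156.439 / 175.788 = 0.890.

0.890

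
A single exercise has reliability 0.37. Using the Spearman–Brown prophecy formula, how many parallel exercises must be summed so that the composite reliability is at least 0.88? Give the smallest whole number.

k ≥ ρ*(1−ρ₁)/(ρ₁(1−ρ*)) = 0.88·0.63 / (0.37·0.12) = 12.486.
Smallest integer k = 13.

13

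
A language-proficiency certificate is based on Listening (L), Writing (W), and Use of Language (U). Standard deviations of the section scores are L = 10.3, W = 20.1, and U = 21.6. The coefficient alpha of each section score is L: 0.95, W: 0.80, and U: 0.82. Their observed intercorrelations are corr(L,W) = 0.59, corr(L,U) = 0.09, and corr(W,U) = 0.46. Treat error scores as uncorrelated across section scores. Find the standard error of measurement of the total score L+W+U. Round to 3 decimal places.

13.042

Var(total) = 976.66 + 683.769 = 1660.43.
True-score variance = 806.573 + 683.769 = 1490.34, so reliability = 0.8976.
Error variance = 1660.43 − 1490.34 = 170.087; SEM = √170.087 = 13.042.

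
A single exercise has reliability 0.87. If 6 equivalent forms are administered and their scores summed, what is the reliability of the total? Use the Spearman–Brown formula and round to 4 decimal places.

0.9757

ρ_k = kρ / (1 + (k−1)ρ) = 6·0.87 / (1 + 5·0.87) = 5.220 / 5.350 = 0.9757.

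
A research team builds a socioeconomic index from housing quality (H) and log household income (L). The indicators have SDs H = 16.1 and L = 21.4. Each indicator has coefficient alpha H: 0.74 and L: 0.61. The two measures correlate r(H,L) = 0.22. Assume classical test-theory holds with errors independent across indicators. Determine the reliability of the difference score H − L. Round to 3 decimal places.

Var(H−L) = 16.1² + 21.4² − 2·16.1·21.4·0.22 = 717.17 − 151.598 = 565.572.
With uncorrelated errors the cross-covariances are all true-score covariance, so they carry over unchanged; only the diagonal terms shrink to ρᵢσᵢ².
True-score variance = [16.1²·0.74 + 21.4²·0.61] − 151.598 = 471.171 − 151.598 = 319.573.
Reliability = 319.573 / 565.572 = 0.565.

0.565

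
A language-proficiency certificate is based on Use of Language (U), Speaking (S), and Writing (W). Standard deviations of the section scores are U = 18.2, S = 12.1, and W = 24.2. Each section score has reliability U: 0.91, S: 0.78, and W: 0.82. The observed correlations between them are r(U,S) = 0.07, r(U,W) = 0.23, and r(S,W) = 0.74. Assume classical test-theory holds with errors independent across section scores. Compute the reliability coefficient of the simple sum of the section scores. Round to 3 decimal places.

0.903

Var(U+S+W) = 18.2² + 12.1² + 24.2² + 2·[18.2·12.1·0.07 + 18.2·24.2·0.23 + 12.1·24.2·0.74] = 1063.29 + 666.807 = 1730.1.
Under uncorrelated errors the observed covariances equal the true-score covariances, so only the own-variance terms attenuate.
True-score variance = [18.2²·0.91 + 12.1²·0.78 + 24.2²·0.82] + 666.807 = 895.853 + 666.807 = 1562.66.
Reliability = 1562.66 / 1730.1 = 0.903.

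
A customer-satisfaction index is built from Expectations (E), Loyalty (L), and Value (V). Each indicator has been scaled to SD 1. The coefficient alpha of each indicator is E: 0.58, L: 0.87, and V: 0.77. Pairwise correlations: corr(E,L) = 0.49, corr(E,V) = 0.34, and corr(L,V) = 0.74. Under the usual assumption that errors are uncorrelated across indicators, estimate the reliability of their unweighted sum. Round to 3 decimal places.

0.873

Var(E+L+V) = 3 + 2·[0.49 + 0.34 + 0.74] = 3 + 3.14 = 6.14.
Because errors are independent across components, Cov(Tᵢ,Tⱼ) = Cov(Xᵢ,Xⱼ); the off-diagonal part of the true-score variance is the same as above.
True-score variance = [0.58 + 0.87 + 0.77] + 3.14 = 2.22 + 3.14 = 5.36.
Reliability = 5.36 / 6.14 = 0.873.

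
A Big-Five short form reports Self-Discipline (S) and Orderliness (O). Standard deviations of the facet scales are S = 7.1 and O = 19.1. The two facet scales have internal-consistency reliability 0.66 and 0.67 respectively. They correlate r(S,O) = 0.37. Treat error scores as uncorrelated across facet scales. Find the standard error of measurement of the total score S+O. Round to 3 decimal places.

Var(total) = 415.22 + 100.351 = 515.571.
True-score variance = 277.693 + 100.351 = 378.045, so reliability = 0.7333.
Error variance = 515.571 − 378.045 = 137.527; SEM = √137.527 = 11.727.

11.727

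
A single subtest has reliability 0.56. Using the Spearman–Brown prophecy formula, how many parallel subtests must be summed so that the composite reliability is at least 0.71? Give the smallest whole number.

k ≥ ρ*(1−ρ₁)/(ρ₁(1−ρ*)) = 0.71·0.44 / (0.56·0.29) = 1.924.
Smallest integer k = 2.

2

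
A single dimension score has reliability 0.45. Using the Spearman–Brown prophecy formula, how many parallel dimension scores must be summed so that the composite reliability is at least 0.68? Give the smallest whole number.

k ≥ ρ*(1−ρ₁)/(ρ₁(1−ρ*)) = 0.68·0.55 / (0.45·0.32) = 2.597.
Smallest integer k = 3.

3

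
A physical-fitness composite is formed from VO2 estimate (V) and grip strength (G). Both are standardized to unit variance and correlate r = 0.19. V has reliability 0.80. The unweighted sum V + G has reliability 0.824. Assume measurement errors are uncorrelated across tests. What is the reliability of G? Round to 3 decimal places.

0.781

Var(V+G) = 2 + 2·0.19 = 2.380.
True-score variance = ρ_V + ρ_G + 2·0.19, so 0.824 = (0.80 + ρ_G + 0.38) / 2.380.
ρ_G = 0.824·2.380 − 0.80 − 0.38 = 0.781.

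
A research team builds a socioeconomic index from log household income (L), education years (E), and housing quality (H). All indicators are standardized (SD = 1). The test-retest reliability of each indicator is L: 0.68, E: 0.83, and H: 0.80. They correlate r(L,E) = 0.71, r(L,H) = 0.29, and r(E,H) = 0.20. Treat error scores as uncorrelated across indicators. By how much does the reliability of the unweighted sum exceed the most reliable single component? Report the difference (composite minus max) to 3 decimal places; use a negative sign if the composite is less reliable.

0.042

Var(sum) = 3 + 2.4 = 5.4; true-score variance = 2.31 + 2.4 = 4.71; composite reliability = 0.8722.
Max component reliability = 0.8300.
Difference = 0.8722 − 0.8300 = 0.042.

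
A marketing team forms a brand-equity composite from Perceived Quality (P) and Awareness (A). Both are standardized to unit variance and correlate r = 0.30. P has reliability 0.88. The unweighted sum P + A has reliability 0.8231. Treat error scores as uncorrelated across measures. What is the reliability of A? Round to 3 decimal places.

0.660

Var(P+A) = 2 + 2·0.30 = 2.600.
True-score variance = ρ_P + ρ_A + 2·0.30, so 0.8231 = (0.88 + ρ_A + 0.60) / 2.600.
ρ_A = 0.8231·2.600 − 0.88 − 0.60 = 0.660.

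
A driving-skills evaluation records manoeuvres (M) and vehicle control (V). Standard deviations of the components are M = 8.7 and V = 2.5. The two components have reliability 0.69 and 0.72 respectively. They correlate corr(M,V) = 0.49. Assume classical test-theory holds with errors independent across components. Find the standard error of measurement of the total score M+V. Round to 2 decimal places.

Var(total) = 81.94 + 21.315 = 103.255.
True-score variance = 56.7261 + 21.315 = 78.0411, so reliability = 0.7558.
Error variance = 103.255 − 78.0411 = 25.2139; SEM = √25.2139 = 5.02.

5.02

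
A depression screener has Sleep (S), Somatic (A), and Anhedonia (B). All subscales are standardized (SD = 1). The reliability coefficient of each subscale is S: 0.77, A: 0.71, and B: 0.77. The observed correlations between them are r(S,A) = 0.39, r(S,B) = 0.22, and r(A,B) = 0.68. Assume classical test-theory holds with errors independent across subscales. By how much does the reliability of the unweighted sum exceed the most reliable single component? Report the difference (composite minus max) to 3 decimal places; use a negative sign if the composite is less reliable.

0.096

Var(sum) = 3 + 2.58 = 5.58; true-score variance = 2.25 + 2.58 = 4.83; composite reliability = 0.8656.
Max component reliability = 0.7700.
Difference = 0.8656 − 0.7700 = 0.096.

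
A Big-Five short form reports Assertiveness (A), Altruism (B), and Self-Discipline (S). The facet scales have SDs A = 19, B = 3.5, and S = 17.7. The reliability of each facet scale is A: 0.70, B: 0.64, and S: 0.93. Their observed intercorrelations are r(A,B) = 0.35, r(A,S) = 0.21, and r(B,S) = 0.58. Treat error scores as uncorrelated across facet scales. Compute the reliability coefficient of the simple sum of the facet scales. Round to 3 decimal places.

Var(A+B+S) = 19² + 3.5² + 17.7² + 2·[19·3.5·0.35 + 19·17.7·0.21 + 3.5·17.7·0.58] = 686.54 + 259.658 = 946.198.
Under uncorrelated errors the observed covariances equal the true-score covariances, so only the own-variance terms attenuate.
True-score variance = [19²·0.70 + 3.5²·0.64 + 17.7²·0.93] + 259.658 = 551.9 + 259.658 = 811.558.
Reliability = 811.558 / 946.198 = 0.858.

0.858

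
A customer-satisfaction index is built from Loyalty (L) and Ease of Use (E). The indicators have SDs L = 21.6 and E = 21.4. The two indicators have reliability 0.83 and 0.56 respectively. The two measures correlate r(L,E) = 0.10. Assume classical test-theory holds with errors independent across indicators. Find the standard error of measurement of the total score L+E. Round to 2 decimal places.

Var(total) = 924.52 + 92.448 = 1016.97.
True-score variance = 643.702 + 92.448 = 736.15, so reliability = 0.7239.
Error variance = 1016.97 − 736.15 = 280.818; SEM = √280.818 = 16.76.

16.76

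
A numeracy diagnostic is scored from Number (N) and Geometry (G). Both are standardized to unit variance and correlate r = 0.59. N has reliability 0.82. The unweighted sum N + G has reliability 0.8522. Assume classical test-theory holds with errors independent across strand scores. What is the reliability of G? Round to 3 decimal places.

0.710

Var(N+G) = 2 + 2·0.59 = 3.180.
True-score variance = ρ_N + ρ_G + 2·0.59, so 0.8522 = (0.82 + ρ_G + 1.18) / 3.180.
ρ_G = 0.8522·3.180 − 0.82 − 1.18 = 0.710.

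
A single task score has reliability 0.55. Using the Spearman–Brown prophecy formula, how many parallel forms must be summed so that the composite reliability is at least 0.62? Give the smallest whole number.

2

k ≥ ρ*(1−ρ₁)/(ρ₁(1−ρ*)) = 0.62·0.45 / (0.55·0.38) = 1.335.
Smallest integer k = 2.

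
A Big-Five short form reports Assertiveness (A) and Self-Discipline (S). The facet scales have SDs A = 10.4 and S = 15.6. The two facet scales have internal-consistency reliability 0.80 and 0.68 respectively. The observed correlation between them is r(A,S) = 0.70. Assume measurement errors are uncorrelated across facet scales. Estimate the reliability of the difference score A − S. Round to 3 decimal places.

Var(A−S) = 10.4² + 15.6² − 2·10.4·15.6·0.70 = 351.52 − 227.136 = 124.384.
With uncorrelated errors the cross-covariances are all true-score covariance, so they carry over unchanged; only the diagonal terms shrink to ρᵢσᵢ².
True-score variance = [10.4²·0.80 + 15.6²·0.68] − 227.136 = 252.013 − 227.136 = 24.8768.
Reliability = 24.8768 / 124.384 = 0.200.

0.200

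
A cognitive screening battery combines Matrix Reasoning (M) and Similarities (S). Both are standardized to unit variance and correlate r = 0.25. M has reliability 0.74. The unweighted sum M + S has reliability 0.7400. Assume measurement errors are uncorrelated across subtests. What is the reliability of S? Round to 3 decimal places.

Var(M+S) = 2 + 2·0.25 = 2.500.
True-score variance = ρ_M + ρ_S + 2·0.25, so 0.7400 = (0.74 + ρ_S + 0.50) / 2.500.
ρ_S = 0.7400·2.500 − 0.74 − 0.50 = 0.610.

0.610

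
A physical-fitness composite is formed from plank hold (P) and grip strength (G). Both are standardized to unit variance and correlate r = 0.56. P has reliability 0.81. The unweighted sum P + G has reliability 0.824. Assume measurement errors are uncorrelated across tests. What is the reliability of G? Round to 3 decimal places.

Var(P+G) = 2 + 2·0.56 = 3.120.
True-score variance = ρ_P + ρ_G + 2·0.56, so 0.824 = (0.81 + ρ_G + 1.12) / 3.120.
ρ_G = 0.824·3.120 − 0.81 − 1.12 = 0.641.

0.641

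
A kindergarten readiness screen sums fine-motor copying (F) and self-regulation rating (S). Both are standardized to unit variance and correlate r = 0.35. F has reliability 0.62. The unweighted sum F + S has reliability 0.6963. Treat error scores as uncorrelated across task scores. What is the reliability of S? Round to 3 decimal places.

0.560

Var(F+S) = 2 + 2·0.35 = 2.700.
True-score variance = ρ_F + ρ_S + 2·0.35, so 0.6963 = (0.62 + ρ_S + 0.70) / 2.700.
ρ_S = 0.6963·2.700 − 0.62 − 0.70 = 0.560.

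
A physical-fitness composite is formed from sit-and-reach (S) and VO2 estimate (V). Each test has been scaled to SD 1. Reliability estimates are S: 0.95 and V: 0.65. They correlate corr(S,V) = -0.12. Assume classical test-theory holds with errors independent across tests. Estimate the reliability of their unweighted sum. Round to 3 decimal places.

Var(S+V) = 2 + 2·[(-0.12)] = 2 − 0.24 = 1.76.
With uncorrelated errors the cross-covariances are all true-score covariance, so they carry over unchanged; only the diagonal terms shrink to ρᵢσᵢ².
True-score variance = [0.95 + 0.65] − 0.24 = 1.6 − 0.24 = 1.36.
Reliability = 1.36 / 1.76 = 0.773.

0.773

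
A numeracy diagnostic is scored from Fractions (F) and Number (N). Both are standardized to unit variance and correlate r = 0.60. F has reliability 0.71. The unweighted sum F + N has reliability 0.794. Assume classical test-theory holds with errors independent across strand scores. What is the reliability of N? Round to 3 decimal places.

0.631

Var(F+N) = 2 + 2·0.60 = 3.200.
True-score variance = ρ_F + ρ_N + 2·0.60, so 0.794 = (0.71 + ρ_N + 1.20) / 3.200.
ρ_N = 0.794·3.200 − 0.71 − 1.20 = 0.631.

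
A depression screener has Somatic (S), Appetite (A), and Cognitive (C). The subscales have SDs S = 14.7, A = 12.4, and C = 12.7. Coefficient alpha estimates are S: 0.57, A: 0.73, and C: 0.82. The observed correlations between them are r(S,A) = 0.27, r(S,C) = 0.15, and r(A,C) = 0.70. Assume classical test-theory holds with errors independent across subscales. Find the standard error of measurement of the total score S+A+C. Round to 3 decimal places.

Var(total) = 531.14 + 374.91 = 906.05.
True-score variance = 367.674 + 374.91 = 742.584, so reliability = 0.8196.
Error variance = 906.05 − 742.584 = 163.466; SEM = √163.466 = 12.785.

12.785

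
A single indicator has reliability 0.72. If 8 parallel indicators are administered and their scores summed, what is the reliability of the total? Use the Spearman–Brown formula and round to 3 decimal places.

ρ_k = kρ / (1 + (k−1)ρ) = 8·0.72 / (1 + 7·0.72) = 5.760 / 6.040 = 0.954.

0.954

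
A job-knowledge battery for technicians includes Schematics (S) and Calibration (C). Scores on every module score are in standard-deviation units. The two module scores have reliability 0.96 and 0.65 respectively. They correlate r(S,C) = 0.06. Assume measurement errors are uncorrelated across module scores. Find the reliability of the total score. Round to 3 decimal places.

0.816

Var(S+C) = 2 + 2·[0.06] = 2 + 0.12 = 2.12.
With uncorrelated errors the cross-covariances are all true-score covariance, so they carry over unchanged; only the diagonal terms shrink to ρᵢσᵢ².
True-score variance = [0.96 + 0.65] + 0.12 = 1.61 + 0.12 = 1.73.
Reliability = 1.73 / 2.12 = 0.816.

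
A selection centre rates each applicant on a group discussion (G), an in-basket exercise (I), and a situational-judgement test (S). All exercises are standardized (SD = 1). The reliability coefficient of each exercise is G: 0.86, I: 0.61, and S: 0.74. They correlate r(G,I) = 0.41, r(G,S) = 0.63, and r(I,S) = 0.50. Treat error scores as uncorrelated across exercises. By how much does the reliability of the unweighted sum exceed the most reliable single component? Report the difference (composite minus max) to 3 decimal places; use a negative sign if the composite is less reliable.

Var(sum) = 3 + 3.08 = 6.08; true-score variance = 2.21 + 3.08 = 5.29; composite reliability = 0.8701.
Max component reliability = 0.8600.
Difference = 0.8701 − 0.8600 = 0.010.

0.010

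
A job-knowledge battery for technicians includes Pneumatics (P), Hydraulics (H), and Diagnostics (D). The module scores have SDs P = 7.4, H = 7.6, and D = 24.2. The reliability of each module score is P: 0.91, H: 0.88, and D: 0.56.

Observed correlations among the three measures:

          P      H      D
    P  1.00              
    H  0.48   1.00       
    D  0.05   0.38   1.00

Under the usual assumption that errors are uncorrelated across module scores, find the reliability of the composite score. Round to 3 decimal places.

Var(P+H+D) = 7.4² + 7.6² + 24.2² + 2·[7.4·7.6·0.48 + 7.4·24.2·0.05 + 7.6·24.2·0.38] = 698.16 + 211.678 = 909.838.
With uncorrelated errors the cross-covariances are all true-score covariance, so they carry over unchanged; only the diagonal terms shrink to ρᵢσᵢ².
True-score variance = [7.4²·0.91 + 7.6²·0.88 + 24.2²·0.56] + 211.678 = 428.619 + 211.678 = 640.296.
Reliability = 640.296 / 909.838 = 0.704.

0.704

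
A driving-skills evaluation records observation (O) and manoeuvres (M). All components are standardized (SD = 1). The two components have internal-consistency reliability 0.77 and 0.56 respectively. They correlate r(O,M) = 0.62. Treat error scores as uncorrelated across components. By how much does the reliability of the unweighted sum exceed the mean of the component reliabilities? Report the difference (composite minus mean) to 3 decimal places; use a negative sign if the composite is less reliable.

Var(sum) = 2 + 1.24 = 3.24; true-score variance = 1.33 + 1.24 = 2.57; composite reliability = 0.7932.
Mean component reliability = 0.6650.
Difference = 0.7932 − 0.6650 = 0.128.

0.128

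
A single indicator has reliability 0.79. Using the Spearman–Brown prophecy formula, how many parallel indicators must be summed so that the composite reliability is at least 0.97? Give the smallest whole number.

k ≥ ρ*(1−ρ₁)/(ρ₁(1−ρ*)) = 0.97·0.21 / (0.79·0.03) = 8.595.
Smallest integer k = 9.

9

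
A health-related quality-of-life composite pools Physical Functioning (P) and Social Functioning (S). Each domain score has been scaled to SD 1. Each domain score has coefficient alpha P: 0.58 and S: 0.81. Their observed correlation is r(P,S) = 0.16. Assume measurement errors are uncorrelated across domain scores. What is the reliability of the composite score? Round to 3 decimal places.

Var(P+S) = 2 + 2·[0.16] = 2 + 0.32 = 2.32.
Under uncorrelated errors the observed covariances equal the true-score covariances, so only the own-variance terms attenuate.
True-score variance = [0.58 + 0.81] + 0.32 = 1.39 + 0.32 = 1.71.
Reliability = 1.71 / 2.32 = 0.737.

0.737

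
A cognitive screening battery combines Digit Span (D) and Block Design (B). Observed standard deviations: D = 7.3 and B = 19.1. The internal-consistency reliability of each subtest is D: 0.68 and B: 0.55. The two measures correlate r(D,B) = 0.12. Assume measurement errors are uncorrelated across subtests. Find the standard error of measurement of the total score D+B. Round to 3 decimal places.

13.462

Var(total) = 418.1 + 33.4632 = 451.563.
True-score variance = 236.883 + 33.4632 = 270.346, so reliability = 0.5987.
Error variance = 451.563 − 270.346 = 181.217; SEM = √181.217 = 13.462.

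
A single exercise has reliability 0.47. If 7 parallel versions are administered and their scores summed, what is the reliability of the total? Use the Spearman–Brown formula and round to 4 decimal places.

0.8613

ρ_k = kρ / (1 + (k−1)ρ) = 7·0.47 / (1 + 6·0.47) = 3.290 / 3.820 = 0.8613.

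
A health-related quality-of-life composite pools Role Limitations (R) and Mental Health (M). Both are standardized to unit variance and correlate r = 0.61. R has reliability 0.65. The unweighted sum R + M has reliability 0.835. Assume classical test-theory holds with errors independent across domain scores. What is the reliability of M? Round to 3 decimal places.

Var(R+M) = 2 + 2·0.61 = 3.220.
True-score variance = ρ_R + ρ_M + 2·0.61, so 0.835 = (0.65 + ρ_M + 1.22) / 3.220.
ρ_M = 0.835·3.220 − 0.65 − 1.22 = 0.819.

0.819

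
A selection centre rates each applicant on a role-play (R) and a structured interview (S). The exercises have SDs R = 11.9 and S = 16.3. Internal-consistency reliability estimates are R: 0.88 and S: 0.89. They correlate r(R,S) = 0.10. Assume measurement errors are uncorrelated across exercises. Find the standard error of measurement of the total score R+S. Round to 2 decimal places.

Var(total) = 407.3 + 38.794 = 446.094.
True-score variance = 361.081 + 38.794 = 399.875, so reliability = 0.8964.
Error variance = 446.094 − 399.875 = 46.2191; SEM = √46.2191 = 6.80.

6.80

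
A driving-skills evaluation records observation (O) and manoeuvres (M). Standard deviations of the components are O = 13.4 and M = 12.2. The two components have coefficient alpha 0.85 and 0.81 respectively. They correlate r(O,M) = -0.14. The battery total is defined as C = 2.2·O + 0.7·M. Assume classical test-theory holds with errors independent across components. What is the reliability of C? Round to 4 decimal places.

0.8345

Var(C) = 2.2²·13.4² + 0.7²·12.2² + 2·[1.54·13.4·12.2·(-0.14)] = 942.002 − 70.4926 = 871.509.
Under uncorrelated errors the observed covariances equal the true-score covariances, so only the own-variance terms attenuate.
True-score variance = [2.2²·13.4²·0.85 + 0.7²·12.2²·0.81] − 70.4926 = 797.784 − 70.4926 = 727.292.
Reliability = 727.292 / 871.509 = 0.8345.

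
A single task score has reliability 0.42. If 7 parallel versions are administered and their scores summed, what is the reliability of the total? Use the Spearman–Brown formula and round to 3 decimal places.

ρ_k = kρ / (1 + (k−1)ρ) = 7·0.42 / (1 + 6·0.42) = 2.940 / 3.520 = 0.835.

0.835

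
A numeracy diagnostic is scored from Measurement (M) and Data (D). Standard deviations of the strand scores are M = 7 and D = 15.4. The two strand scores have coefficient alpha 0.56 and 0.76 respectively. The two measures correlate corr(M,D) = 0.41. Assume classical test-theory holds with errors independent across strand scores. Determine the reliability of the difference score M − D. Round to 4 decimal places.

0.6032

Var(M−D) = 7² + 15.4² − 2·7·15.4·0.41 = 286.16 − 88.396 = 197.764.
With uncorrelated errors the cross-covariances are all true-score covariance, so they carry over unchanged; only the diagonal terms shrink to ρᵢσᵢ².
True-score variance = [7²·0.56 + 15.4²·0.76] − 88.396 = 207.682 − 88.396 = 119.286.
Reliability = 119.286 / 197.764 = 0.6032.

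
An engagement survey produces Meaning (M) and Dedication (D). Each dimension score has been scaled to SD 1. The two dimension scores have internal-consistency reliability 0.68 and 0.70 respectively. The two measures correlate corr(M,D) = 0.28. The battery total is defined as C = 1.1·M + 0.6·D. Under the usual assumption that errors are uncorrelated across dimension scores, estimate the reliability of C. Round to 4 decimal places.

Var(C) = 1.1² + 0.6² + 2·[0.66·0.28] = 1.57 + 0.3696 = 1.9396.
Because errors are independent across components, Cov(Tᵢ,Tⱼ) = Cov(Xᵢ,Xⱼ); the off-diagonal part of the true-score variance is the same as above.
True-score variance = [1.1²·0.68 + 0.6²·0.70] + 0.3696 = 1.0748 + 0.3696 = 1.4444.
Reliability = 1.4444 / 1.9396 = 0.7447.

0.7447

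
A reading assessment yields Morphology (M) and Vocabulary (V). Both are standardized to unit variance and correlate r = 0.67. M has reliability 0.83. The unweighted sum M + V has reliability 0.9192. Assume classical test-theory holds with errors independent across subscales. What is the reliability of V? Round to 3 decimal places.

0.900

Var(M+V) = 2 + 2·0.67 = 3.340.
True-score variance = ρ_M + ρ_V + 2·0.67, so 0.9192 = (0.83 + ρ_V + 1.34) / 3.340.
ρ_V = 0.9192·3.340 − 0.83 − 1.34 = 0.900.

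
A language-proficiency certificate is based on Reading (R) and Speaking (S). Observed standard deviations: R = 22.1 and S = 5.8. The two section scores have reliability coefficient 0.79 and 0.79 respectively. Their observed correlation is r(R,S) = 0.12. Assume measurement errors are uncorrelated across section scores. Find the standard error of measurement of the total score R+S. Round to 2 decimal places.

Var(total) = 522.05 + 30.7632 = 552.813.
True-score variance = 412.42 + 30.7632 = 443.183, so reliability = 0.8017.
Error variance = 552.813 − 443.183 = 109.63; SEM = √109.63 = 10.47.

10.47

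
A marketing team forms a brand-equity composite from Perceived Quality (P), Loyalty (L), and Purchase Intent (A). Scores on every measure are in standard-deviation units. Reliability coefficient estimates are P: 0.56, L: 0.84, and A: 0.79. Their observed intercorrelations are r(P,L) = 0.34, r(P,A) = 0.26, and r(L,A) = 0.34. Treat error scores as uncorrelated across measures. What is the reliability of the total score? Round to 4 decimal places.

0.8340

Var(P+L+A) = 3 + 2·[0.34 + 0.26 + 0.34] = 3 + 1.88 = 4.88.
With uncorrelated errors the cross-covariances are all true-score covariance, so they carry over unchanged; only the diagonal terms shrink to ρᵢσᵢ².
True-score variance = [0.56 + 0.84 + 0.79] + 1.88 = 2.19 + 1.88 = 4.07.
Reliability = 4.07 / 4.88 = 0.8340.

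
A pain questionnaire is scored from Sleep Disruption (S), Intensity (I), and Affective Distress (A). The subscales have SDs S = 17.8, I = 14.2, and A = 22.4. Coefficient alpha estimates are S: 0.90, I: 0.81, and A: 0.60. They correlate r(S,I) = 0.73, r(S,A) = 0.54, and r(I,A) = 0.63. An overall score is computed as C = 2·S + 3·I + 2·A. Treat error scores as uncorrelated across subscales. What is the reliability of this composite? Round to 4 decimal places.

Var(C) = 2²·17.8² + 3²·14.2² + 2²·22.4² + 2·[6·17.8·14.2·0.73 + 4·17.8·22.4·0.54 + 6·14.2·22.4·0.63] = 5089.16 + 6341.33 = 11430.5.
Because errors are independent across components, Cov(Tᵢ,Tⱼ) = Cov(Xᵢ,Xⱼ); the off-diagonal part of the true-score variance is the same as above.
True-score variance = [2²·17.8²·0.90 + 3²·14.2²·0.81 + 2²·22.4²·0.60] + 6341.33 = 3814.8 + 6341.33 = 10156.1.
Reliability = 10156.1 / 11430.5 = 0.8885.

0.8885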